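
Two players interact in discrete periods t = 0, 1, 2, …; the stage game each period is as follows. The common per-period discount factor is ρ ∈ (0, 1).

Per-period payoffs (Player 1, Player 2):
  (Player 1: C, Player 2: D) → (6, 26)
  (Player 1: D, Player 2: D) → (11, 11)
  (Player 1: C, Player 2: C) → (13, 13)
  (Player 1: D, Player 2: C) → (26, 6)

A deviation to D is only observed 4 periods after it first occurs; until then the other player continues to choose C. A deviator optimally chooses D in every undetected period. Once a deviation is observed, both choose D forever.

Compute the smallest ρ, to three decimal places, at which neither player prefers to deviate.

0.965

The best deviation is to choose D for all 4 undetected periods, earning 26 each, then 11 forever once detected.
Deviation value: 26(1−ρ^4)/(1−ρ) + 11ρ^4/(1−ρ); cooperation value: 13/(1−ρ).
IC: 13 ≥ 26(1−ρ^4) + 11ρ^4 = 26 − 15ρ^4.
So ρ^4 ≥ 13/15, giving ρ ≥ (13/15)^(1/4) ≈ 0.965.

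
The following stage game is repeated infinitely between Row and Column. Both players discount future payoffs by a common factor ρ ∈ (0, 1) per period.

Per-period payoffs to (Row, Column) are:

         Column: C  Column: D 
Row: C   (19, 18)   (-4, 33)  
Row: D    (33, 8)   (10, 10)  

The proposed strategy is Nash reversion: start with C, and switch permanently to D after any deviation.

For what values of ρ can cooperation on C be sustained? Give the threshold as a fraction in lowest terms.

Row: cooperation gives 19 each period; deviation gives 33 once then 10 forever.
  19/(1−ρ) ≥ 33 + 10ρ/(1−ρ) ⇒ ρ ≥ 14/23.
Column: cooperation gives 18 each period; deviation gives 33 once then 10 forever.
  ρ ≥ 15/23.
Both must hold, so the binding constraint is Column's: ρ ≥ 15/23.

15/23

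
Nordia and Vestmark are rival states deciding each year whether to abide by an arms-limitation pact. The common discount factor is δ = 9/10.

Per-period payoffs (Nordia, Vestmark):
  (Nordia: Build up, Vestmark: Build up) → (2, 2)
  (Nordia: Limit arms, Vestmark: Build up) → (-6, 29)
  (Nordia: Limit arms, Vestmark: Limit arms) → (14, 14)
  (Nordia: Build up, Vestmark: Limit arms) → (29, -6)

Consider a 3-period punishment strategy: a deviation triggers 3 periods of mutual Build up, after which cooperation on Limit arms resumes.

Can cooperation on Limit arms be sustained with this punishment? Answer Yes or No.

Yes

IC: δ+…+δ^3 ≥ (29−14)/(14−2) = 5/4.
At δ = 9/10: partial sum = 2.4390 ≥ 1.2500. Cooperation sustainable.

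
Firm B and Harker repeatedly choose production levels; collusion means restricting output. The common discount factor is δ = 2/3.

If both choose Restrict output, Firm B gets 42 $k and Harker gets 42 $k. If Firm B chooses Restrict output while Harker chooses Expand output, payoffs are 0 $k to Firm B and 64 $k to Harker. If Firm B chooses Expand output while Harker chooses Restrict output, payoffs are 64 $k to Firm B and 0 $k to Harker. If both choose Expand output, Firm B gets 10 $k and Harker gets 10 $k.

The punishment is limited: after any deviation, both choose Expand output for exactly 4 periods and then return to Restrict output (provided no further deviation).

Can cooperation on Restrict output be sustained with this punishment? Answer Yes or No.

A one-shot deviation gives 64 now, then 10 for 4 periods, then back to 42.
Gain from deviating: (64−42) today; loss: (42−10) in each of the next 4 periods.
No-deviation condition: (42−10)(δ+…+δ^4) ≥ 64−42, i.e. δ+…+δ^4 ≥ 11/16.
At δ = 2/3: δ+…+δ^4 = 1.6049 ≥ 0.6875.
So cooperation is sustainable.

Yes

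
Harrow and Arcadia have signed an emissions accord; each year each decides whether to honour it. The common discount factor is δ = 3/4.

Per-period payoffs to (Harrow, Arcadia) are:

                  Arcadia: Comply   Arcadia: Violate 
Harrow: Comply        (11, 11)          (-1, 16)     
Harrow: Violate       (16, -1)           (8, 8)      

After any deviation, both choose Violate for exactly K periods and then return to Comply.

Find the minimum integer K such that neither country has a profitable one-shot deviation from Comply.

3

No profitable deviation requires (11−8)(δ+…+δ^K) ≥ 16−11, i.e. δ+…+δ^K ≥ 5/3 ≈ 1.6667.
With δ = 3/4, the partial sums are K=1: 0.7500, K=2: 1.3125, K=3: 1.7344.
K = 3 is the first length at which the sum reaches 1.6667.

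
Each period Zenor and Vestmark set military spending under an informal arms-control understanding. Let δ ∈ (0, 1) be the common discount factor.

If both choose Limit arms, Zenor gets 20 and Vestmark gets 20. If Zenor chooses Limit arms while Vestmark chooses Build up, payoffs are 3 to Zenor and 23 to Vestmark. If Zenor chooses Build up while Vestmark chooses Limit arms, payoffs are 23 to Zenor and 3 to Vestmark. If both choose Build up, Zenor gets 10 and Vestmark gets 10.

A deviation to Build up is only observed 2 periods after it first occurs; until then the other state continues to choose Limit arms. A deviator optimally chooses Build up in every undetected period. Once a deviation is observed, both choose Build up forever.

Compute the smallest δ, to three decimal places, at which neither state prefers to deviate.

A deviator earns 23 for 2 periods, then 10 forever; cooperating earns 20 forever. Multiplying the IC by (1−δ):
20 ≥ 23(1−δ^2) + 10δ^2, so 13·δ^2 ≥ 3 and δ^2 ≥ 3/13.
δ ≥ (3/13)^(1/2) ≈ 0.480.

0.480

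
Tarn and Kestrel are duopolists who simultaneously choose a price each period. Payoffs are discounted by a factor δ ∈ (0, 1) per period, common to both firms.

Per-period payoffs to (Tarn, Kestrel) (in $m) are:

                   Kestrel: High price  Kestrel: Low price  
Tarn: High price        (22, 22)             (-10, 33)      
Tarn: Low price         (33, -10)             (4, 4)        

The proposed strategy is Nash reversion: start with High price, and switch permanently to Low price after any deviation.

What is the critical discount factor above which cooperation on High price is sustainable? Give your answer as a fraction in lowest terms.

Cooperation forever yields 22 each period: 22/(1−δ).
Deviating yields 33 once, then 4 forever: 33 + 4δ/(1−δ).
No profitable deviation requires 22/(1−δ) ≥ 33 + 4δ/(1−δ).
Multiplying by (1−δ): 22 ≥ 33(1−δ) + 4δ = 33 − 29δ.
So 29δ ≥ 11, i.e. δ ≥ 11/29.

11/29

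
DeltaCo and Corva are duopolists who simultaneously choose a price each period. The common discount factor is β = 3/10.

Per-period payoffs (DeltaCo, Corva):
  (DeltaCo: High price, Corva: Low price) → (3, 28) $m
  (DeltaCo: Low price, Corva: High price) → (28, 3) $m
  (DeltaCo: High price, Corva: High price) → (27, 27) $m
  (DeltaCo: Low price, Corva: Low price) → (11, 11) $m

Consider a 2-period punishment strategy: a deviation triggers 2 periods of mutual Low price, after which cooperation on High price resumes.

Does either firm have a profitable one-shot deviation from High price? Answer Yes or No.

No

A one-shot deviation gives 28 now, then 11 for 2 periods, then back to 27.
Gain from deviating: (28−27) today; loss: (27−11) in each of the next 2 periods.
No-deviation condition: (27−11)(β+…+β^2) ≥ 28−27, i.e. β+…+β^2 ≥ 1/16.
At β = 3/10: β+…+β^2 = 0.3900 ≥ 0.0625.
So cooperation is sustainable.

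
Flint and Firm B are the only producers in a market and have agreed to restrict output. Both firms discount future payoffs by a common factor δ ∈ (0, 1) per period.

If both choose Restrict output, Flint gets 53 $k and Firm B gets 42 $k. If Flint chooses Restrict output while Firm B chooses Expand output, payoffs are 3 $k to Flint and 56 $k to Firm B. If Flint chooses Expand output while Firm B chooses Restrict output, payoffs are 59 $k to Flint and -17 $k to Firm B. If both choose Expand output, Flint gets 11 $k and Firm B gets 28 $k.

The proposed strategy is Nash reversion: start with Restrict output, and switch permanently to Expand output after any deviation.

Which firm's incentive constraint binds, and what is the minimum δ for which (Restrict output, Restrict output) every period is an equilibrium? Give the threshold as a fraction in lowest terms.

Firm B; δ ≥ 1/2

Flint: cooperation gives 53 each period; deviation gives 59 once then 11 forever.
  53/(1−δ) ≥ 59 + 11δ/(1−δ) ⇒ δ ≥ 6/48 = 1/8.
Firm B: cooperation gives 42 each period; deviation gives 56 once then 28 forever.
  δ ≥ 14/28 = 1/2.
Both must hold, so the binding constraint is Firm B's: δ ≥ 1/2.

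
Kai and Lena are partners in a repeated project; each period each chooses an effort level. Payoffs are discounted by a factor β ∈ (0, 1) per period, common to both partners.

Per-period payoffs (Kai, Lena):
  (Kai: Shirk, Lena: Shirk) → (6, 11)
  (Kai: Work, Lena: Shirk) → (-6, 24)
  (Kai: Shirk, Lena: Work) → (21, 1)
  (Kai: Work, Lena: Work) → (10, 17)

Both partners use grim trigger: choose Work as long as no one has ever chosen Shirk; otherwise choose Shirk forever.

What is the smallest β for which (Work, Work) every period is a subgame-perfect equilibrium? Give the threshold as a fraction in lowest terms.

11/15

Kai's threshold: (21−10)/(21−6) = 11/15.
Lena's threshold: (24−17)/(24−11) = 7/13.
11/15 > 7/13, so Kai binds and β* = 11/15.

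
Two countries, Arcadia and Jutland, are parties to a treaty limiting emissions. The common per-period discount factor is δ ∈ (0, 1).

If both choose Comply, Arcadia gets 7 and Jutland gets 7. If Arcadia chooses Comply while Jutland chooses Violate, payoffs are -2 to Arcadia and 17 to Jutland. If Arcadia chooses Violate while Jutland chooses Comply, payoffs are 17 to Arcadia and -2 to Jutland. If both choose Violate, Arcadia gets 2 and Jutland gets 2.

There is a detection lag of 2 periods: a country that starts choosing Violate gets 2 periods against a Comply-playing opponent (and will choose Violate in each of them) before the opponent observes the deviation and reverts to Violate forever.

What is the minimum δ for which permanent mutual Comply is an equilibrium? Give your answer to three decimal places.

Deviating for the 2 undetected periods gains 17−7 = 10 per period over cooperation, then loses 7−2 = 5 per period forever once punishment starts.
Gain: 10(1 + δ + … + δ^1); loss: 5·δ^2/(1−δ).
No profitable deviation ⇔ 10(1−δ^2) ≤ 5·δ^2, i.e. δ^2 ≥ 10/(10+5) = 2/3.
Hence δ ≥ (2/3)^(1/2) ≈ 0.816.

0.816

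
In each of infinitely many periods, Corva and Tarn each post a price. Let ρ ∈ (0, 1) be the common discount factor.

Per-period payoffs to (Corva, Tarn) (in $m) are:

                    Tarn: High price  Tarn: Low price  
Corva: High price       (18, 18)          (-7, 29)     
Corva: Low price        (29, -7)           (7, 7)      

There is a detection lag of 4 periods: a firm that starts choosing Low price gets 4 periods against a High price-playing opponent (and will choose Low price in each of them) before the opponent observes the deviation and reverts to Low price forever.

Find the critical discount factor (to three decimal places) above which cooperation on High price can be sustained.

0.841

Deviating for the 4 undetected periods gains 29−18 = 11 per period over cooperation, then loses 18−7 = 11 per period forever once punishment starts.
Gain: 11(1 + ρ + … + ρ^3); loss: 11·ρ^4/(1−ρ).
No profitable deviation ⇔ 11(1−ρ^4) ≤ 11·ρ^4, i.e. ρ^4 ≥ 11/(11+11) = 1/2.
Hence ρ ≥ (1/2)^(1/4) ≈ 0.841.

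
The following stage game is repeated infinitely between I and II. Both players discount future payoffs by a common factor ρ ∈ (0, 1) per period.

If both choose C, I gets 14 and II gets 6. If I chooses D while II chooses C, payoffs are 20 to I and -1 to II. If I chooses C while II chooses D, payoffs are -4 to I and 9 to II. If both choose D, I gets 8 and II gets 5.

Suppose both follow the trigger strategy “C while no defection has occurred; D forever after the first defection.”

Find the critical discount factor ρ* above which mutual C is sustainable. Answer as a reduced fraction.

I's threshold: (20−14)/(20−8) = 1/2.
II's threshold: (9−6)/(9−5) = 3/4.
1/2 < 3/4, so II binds and ρ* = 3/4.

3/4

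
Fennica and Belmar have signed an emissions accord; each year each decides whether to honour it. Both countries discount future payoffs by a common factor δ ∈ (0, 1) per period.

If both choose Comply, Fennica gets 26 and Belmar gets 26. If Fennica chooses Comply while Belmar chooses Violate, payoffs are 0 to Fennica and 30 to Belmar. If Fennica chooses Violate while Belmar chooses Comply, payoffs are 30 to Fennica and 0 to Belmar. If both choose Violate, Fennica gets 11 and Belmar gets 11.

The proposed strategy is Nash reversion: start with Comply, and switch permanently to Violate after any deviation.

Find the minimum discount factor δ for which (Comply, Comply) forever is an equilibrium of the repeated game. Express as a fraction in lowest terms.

4/19

One-period gain from deviating is 30 − 26 = 4. The loss is 26 − 11 = 15 in every subsequent period, with present value 15·δ/(1−δ).
Deviation is unprofitable when 15·δ/(1−δ) ≥ 4, i.e. δ/(1−δ) ≥ 4/15.
Equivalently δ ≥ 4/(4+15) = 4/19.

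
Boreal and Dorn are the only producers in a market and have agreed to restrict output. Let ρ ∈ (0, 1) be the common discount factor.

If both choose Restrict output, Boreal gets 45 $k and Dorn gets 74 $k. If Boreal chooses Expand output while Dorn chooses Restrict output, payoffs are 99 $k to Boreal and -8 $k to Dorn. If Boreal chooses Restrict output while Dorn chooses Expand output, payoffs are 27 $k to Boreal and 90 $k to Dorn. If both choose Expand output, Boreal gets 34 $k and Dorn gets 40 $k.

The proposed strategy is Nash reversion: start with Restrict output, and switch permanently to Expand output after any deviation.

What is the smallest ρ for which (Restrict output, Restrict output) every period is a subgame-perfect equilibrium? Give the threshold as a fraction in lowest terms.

54/65

For Boreal: deviation gain 99−45 = 54, per-period punishment loss 45−34 = 11. IC gives ρ ≥ 54/65.
For Dorn: gain 16, loss 34 per period, so ρ ≥ 16/50 = 8/25.
The tighter constraint is Boreal's, so cooperation needs ρ ≥ 54/65.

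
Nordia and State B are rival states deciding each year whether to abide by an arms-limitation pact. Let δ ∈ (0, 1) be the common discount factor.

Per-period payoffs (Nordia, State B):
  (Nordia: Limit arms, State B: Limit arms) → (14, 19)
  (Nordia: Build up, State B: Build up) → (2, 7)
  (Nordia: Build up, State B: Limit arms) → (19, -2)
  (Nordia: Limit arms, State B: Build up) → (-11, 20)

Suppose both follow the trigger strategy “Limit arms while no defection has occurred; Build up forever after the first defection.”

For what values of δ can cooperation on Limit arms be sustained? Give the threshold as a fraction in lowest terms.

5/17

For Nordia: deviation gain 19−14 = 5, per-period punishment loss 14−2 = 12. IC gives δ ≥ 5/17.
For State B: gain 1, loss 12 per period, so δ ≥ 1/13.
The tighter constraint is Nordia's, so cooperation needs δ ≥ 5/17.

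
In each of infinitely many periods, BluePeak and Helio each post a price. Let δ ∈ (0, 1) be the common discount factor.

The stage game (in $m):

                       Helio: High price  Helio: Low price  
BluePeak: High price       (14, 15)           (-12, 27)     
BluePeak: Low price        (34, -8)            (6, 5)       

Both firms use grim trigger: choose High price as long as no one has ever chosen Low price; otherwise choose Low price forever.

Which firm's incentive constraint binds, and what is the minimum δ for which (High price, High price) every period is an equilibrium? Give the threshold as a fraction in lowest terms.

For BluePeak: deviation gain 34−14 = 20, per-period punishment loss 14−6 = 8. IC gives δ ≥ 20/28 = 5/7.
For Helio: gain 12, loss 10 per period, so δ ≥ 12/22 = 6/11.
The tighter constraint is BluePeak's, so cooperation needs δ ≥ 5/7.

BluePeak; δ ≥ 5/7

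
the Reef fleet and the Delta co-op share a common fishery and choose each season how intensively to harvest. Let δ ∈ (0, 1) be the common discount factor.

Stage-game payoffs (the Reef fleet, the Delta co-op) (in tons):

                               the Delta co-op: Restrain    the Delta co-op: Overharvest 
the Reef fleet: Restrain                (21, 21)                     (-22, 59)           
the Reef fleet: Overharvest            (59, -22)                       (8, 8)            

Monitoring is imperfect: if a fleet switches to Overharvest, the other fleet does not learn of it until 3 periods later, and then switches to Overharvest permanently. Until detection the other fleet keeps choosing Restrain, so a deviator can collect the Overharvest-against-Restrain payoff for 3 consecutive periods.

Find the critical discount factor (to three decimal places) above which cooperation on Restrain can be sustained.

0.907

A deviator earns 59 for 3 periods, then 8 forever; cooperating earns 21 forever. Multiplying the IC by (1−δ):
21 ≥ 59(1−δ^3) + 8δ^3, so 51·δ^3 ≥ 38 and δ^3 ≥ 38/51.
δ ≥ (38/51)^(1/3) ≈ 0.907.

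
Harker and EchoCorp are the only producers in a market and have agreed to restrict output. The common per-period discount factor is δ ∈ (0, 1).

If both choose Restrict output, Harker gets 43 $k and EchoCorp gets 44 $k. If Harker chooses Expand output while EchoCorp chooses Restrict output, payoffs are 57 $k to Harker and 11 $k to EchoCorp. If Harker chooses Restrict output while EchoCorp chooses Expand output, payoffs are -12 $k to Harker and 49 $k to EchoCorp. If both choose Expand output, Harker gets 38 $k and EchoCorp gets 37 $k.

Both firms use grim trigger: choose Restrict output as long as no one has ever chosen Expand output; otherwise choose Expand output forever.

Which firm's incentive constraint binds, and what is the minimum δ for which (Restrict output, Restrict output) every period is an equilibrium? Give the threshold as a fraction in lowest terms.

Harker; δ ≥ 14/19

Harker: cooperation gives 43 each period; deviation gives 57 once then 38 forever.
  43/(1−δ) ≥ 57 + 38δ/(1−δ) ⇒ δ ≥ 14/19.
EchoCorp: cooperation gives 44 each period; deviation gives 49 once then 37 forever.
  δ ≥ 5/12.
Both must hold, so the binding constraint is Harker's: δ ≥ 14/19.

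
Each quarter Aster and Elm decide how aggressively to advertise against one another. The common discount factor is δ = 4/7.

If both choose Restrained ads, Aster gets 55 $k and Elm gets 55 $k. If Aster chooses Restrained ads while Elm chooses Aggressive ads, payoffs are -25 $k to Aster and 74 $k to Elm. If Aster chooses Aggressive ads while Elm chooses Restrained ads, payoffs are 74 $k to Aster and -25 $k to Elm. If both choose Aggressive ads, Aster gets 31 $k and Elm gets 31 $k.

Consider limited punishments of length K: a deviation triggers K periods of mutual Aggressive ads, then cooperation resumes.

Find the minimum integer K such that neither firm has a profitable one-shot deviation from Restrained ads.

IC: δ(1−δ^K)/(1−δ) ≥ (74−55)/(55−31) = 19/24.
With δ = 4/7: need 1 − δ^K ≥ 19/24·(1−4/7)/(4/7), i.e. δ^K ≤ 0.4062.
Since (4/7)^1 = 0.5714 and (4/7)^2 = 0.3265, the smallest such K is 2.

2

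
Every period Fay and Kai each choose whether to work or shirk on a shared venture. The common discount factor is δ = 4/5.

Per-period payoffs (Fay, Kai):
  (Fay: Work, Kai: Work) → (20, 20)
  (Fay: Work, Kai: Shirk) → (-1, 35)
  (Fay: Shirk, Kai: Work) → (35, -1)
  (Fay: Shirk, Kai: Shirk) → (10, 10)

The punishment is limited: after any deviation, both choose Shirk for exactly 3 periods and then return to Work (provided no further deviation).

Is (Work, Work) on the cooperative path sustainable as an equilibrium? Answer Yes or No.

IC: δ+…+δ^3 ≥ (35−20)/(20−10) = 3/2.
At δ = 4/5: partial sum = 1.9520 ≥ 1.5000. Cooperation sustainable.

Yes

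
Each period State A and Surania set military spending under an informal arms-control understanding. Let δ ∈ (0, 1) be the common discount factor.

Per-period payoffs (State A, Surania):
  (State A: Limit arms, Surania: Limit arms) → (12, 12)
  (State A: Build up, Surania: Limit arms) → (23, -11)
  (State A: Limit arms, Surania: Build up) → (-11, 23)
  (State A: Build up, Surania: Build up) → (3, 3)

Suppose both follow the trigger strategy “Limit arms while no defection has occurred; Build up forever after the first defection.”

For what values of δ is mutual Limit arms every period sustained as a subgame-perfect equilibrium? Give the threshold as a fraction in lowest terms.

One-period gain from deviating is 23 − 12 = 11. The loss is 12 − 3 = 9 in every subsequent period, with present value 9·δ/(1−δ).
Deviation is unprofitable when 9·δ/(1−δ) ≥ 11, i.e. δ/(1−δ) ≥ 11/9.
Equivalently δ ≥ 11/(11+9) = 11/20.

11/20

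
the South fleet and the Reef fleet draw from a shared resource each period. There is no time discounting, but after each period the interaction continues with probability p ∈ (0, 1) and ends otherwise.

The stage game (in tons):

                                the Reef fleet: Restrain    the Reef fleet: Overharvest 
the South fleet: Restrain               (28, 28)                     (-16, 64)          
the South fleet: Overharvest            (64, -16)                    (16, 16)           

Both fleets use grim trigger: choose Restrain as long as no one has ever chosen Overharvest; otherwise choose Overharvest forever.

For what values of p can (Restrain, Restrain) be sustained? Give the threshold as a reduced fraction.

3/4

With no time discounting, the continuation probability p plays the role of the discount factor.
Grim-trigger IC: 28/(1−p) ≥ 64 + 16p/(1−p) ⇒ p ≥ (64−28)/(64−16) = 3/4.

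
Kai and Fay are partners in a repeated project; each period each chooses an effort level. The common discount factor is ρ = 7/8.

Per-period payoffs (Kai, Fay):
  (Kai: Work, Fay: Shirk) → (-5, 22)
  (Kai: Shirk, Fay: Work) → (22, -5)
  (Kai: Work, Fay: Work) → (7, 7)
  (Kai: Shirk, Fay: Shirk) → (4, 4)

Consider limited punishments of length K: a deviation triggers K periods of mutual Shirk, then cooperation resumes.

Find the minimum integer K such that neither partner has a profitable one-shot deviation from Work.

10

No profitable deviation requires (7−4)(ρ+…+ρ^K) ≥ 22−7, i.e. ρ+…+ρ^K ≥ 5 ≈ 5.0000.
With ρ = 7/8, the partial sums are K=1: 0.8750, K=2: 1.6406, …, K=8: 4.5947, K=9: 4.8954, K=10: 5.1585.
K = 10 is the first length at which the sum reaches 5.0000.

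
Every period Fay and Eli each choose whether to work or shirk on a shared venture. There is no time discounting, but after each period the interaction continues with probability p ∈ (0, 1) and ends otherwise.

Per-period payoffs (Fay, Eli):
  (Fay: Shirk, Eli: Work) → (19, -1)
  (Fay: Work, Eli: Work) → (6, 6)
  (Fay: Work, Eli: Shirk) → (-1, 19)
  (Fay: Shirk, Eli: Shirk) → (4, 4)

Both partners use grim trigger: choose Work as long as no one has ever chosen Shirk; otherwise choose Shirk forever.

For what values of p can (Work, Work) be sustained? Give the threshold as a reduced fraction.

13/15

Expected cooperation value is 6 + p·6 + p²·6 + … = 6/(1−p); deviation gives 19 + p·4/(1−p).
6 ≥ 19(1−p) + 4p ⇒ 15p ≥ 13 ⇒ p ≥ 13/15.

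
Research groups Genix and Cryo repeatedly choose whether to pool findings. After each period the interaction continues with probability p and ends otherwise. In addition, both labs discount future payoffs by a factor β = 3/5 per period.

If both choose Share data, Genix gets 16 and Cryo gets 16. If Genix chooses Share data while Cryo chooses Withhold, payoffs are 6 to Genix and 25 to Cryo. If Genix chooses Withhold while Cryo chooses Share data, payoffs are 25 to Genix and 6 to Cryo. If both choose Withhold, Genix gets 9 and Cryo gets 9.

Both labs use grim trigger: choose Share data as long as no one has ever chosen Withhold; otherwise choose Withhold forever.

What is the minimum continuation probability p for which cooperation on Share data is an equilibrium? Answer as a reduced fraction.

15/16

With continuation probability p and discount β, the effective per-period discount factor is βp.
Grim-trigger IC: βp ≥ (25−16)/(25−9) = 9/16.
So p ≥ (9/16)/(3/5) = 15/16.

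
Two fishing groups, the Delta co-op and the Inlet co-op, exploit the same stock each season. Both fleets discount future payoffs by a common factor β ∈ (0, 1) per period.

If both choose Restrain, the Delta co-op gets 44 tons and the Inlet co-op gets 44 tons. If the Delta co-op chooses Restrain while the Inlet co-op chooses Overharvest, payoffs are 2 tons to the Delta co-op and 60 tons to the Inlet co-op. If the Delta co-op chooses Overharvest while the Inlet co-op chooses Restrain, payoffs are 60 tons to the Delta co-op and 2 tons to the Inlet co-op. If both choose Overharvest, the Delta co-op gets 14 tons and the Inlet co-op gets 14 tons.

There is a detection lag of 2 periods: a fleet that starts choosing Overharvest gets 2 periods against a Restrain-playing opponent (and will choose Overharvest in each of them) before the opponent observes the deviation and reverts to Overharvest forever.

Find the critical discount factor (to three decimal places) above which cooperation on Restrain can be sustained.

0.590

Deviating for the 2 undetected periods gains 60−44 = 16 per period over cooperation, then loses 44−14 = 30 per period forever once punishment starts.
Gain: 16(1 + β + … + β^1); loss: 30·β^2/(1−β).
No profitable deviation ⇔ 16(1−β^2) ≤ 30·β^2, i.e. β^2 ≥ 16/(16+30) = 8/23.
Hence β ≥ (8/23)^(1/2) ≈ 0.590.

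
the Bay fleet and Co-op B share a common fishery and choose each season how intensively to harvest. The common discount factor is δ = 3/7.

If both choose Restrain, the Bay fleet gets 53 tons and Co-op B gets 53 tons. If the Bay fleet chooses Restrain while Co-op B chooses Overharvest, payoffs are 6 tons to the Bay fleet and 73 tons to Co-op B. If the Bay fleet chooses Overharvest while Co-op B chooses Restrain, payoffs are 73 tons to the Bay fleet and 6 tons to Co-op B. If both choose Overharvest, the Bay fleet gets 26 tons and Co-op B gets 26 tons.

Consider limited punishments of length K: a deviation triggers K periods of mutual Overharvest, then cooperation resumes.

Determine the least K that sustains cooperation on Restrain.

No profitable deviation requires (53−26)(δ+…+δ^K) ≥ 73−53, i.e. δ+…+δ^K ≥ 20/27 ≈ 0.7407.
With δ = 3/7, the partial sums are K=1: 0.4286, K=2: 0.6122, K=3: 0.6910, K=4: 0.7247, K=5: 0.7392, K=6: 0.7454.
K = 6 is the first length at which the sum reaches 0.7407.

6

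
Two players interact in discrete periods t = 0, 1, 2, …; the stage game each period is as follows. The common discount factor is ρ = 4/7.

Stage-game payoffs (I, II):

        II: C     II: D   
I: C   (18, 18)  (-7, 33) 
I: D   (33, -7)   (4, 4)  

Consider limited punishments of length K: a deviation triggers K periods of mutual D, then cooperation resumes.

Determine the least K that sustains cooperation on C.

Need Σ_{k=1}^{K} ρ^k ≥ (33−18)/(18−4) = 1.0714 at ρ = 4/7.
At K = 2 the sum is 0.8980 < 1.0714; at K = 3 it is 1.0845 ≥ 1.0714.
So the minimum punishment length is K = 3.

3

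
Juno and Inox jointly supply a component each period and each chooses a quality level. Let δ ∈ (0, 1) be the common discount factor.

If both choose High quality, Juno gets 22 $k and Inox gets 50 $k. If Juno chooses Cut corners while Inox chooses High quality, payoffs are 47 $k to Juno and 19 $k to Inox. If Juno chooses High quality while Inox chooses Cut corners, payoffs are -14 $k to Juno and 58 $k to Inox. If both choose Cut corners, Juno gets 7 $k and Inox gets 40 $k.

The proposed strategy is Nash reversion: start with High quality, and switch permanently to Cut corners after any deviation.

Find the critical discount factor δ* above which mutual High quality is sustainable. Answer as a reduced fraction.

For Juno: deviation gain 47−22 = 25, per-period punishment loss 22−7 = 15. IC gives δ ≥ 25/40 = 5/8.
For Inox: gain 8, loss 10 per period, so δ ≥ 8/18 = 4/9.
The tighter constraint is Juno's, so cooperation needs δ ≥ 5/8.

5/8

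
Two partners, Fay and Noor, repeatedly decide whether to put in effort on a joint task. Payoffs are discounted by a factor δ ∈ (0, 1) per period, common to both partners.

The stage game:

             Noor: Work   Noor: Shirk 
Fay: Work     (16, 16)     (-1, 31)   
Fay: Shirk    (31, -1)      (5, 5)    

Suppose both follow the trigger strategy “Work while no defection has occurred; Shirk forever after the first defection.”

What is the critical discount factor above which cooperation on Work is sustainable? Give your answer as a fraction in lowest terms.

16/(1−δ) ≥ 31 + 5δ/(1−δ)
16 ≥ 31 − 26δ
δ ≥ 15/26.

15/26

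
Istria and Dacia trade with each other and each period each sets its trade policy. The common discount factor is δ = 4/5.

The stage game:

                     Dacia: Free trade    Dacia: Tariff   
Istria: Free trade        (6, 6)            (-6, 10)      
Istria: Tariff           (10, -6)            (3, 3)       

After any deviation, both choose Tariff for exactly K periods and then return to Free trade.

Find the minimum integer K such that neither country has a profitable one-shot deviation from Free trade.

2

No profitable deviation requires (6−3)(δ+…+δ^K) ≥ 10−6, i.e. δ+…+δ^K ≥ 4/3 ≈ 1.3333.
With δ = 4/5, the partial sums are K=1: 0.8000, K=2: 1.4400.
K = 2 is the first length at which the sum reaches 1.3333.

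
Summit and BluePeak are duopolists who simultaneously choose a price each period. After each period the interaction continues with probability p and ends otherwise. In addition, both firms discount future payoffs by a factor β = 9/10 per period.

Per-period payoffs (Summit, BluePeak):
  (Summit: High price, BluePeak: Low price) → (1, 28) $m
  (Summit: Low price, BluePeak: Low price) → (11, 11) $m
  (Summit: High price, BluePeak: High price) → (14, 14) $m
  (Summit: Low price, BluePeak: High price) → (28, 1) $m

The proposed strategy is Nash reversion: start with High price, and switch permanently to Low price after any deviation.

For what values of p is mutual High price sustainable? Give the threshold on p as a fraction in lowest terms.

140/153

Expected continuation weight on next period's payoff is β·p = 9/10·p, which plays the role of the discount factor.
Cooperation requires 9/10·p ≥ (28−14)/(28−11) = 14/17, hence p ≥ 140/153.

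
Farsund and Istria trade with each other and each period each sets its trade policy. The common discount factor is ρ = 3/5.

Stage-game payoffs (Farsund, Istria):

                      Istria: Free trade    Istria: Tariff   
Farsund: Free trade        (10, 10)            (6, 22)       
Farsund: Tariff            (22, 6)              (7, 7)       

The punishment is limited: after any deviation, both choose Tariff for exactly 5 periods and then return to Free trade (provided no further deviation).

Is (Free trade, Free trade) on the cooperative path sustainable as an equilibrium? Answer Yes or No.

No

A one-shot deviation gives 22 now, then 7 for 5 periods, then back to 10.
Gain from deviating: (22−10) today; loss: (10−7) in each of the next 5 periods.
No-deviation condition: (10−7)(ρ+…+ρ^5) ≥ 22−10, i.e. ρ+…+ρ^5 ≥ 4.
At ρ = 3/5: ρ+…+ρ^5 = 1.3834 < 4.0000.
So cooperation is not sustainable.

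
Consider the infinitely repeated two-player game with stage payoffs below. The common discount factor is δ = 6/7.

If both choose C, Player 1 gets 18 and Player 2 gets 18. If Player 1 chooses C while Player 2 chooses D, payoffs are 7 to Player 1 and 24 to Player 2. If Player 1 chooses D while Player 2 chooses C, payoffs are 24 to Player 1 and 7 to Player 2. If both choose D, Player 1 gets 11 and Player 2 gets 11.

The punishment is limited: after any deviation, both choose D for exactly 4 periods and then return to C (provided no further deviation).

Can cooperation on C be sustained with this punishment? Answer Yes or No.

IC: δ+…+δ^4 ≥ (24−18)/(18−11) = 6/7.
At δ = 6/7: partial sum = 2.7613 ≥ 0.8571. Cooperation sustainable.

Yes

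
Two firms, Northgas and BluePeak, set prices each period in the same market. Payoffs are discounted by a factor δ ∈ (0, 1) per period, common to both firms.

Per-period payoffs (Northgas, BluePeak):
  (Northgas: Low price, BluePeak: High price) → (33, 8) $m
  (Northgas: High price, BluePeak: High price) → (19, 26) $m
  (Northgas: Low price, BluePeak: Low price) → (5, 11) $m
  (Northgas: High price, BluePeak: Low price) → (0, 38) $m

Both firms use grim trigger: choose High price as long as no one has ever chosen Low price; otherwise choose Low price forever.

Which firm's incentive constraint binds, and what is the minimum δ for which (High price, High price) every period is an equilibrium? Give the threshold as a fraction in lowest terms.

Northgas's threshold: (33−19)/(33−5) = 1/2.
BluePeak's threshold: (38−26)/(38−11) = 4/9.
1/2 > 4/9, so Northgas binds and δ* = 1/2.

Northgas; δ ≥ 1/2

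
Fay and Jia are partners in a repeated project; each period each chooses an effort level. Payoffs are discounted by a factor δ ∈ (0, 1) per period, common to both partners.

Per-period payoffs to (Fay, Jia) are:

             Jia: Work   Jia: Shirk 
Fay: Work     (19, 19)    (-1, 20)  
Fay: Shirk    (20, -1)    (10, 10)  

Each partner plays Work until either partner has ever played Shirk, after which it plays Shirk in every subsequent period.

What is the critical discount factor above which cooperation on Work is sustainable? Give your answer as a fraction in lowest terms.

1/10

Cooperation forever yields 19 each period: 19/(1−δ).
Deviating yields 20 once, then 10 forever: 20 + 10δ/(1−δ).
No profitable deviation requires 19/(1−δ) ≥ 20 + 10δ/(1−δ).
Multiplying by (1−δ): 19 ≥ 20(1−δ) + 10δ = 20 − 10δ.
So 10δ ≥ 1, i.e. δ ≥ 1/10.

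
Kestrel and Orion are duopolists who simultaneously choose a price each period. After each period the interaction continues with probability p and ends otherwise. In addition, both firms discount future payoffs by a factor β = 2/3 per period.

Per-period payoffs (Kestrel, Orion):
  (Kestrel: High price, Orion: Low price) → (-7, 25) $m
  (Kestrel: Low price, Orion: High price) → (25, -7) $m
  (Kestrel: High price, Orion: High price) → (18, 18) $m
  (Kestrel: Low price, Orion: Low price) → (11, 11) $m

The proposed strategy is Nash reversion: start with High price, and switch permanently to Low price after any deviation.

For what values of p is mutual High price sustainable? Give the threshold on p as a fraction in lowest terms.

3/4

With continuation probability p and discount β, the effective per-period discount factor is βp.
Grim-trigger IC: βp ≥ (25−18)/(25−11) = 1/2.
So p ≥ (1/2)/(2/3) = 3/4.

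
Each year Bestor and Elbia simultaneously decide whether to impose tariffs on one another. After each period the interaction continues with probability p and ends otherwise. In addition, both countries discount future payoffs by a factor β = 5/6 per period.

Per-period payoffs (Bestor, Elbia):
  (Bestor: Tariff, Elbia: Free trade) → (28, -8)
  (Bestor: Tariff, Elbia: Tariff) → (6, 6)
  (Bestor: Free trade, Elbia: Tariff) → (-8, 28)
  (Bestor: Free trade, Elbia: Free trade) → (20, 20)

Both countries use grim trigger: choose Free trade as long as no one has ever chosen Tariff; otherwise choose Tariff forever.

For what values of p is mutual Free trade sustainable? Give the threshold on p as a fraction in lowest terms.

24/55

Expected continuation weight on next period's payoff is β·p = 5/6·p, which plays the role of the discount factor.
Cooperation requires 5/6·p ≥ (28−20)/(28−6) = 4/11, hence p ≥ 24/55.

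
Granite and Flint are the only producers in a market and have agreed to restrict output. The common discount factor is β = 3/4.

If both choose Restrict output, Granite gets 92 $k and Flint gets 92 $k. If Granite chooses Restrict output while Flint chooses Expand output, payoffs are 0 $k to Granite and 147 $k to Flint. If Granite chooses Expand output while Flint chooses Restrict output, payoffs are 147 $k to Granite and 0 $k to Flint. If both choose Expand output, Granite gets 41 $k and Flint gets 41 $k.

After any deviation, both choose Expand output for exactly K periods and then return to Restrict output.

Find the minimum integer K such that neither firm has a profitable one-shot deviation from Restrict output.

2

No profitable deviation requires (92−41)(β+…+β^K) ≥ 147−92, i.e. β+…+β^K ≥ 55/51 ≈ 1.0784.
With β = 3/4, the partial sums are K=1: 0.7500, K=2: 1.3125.
K = 2 is the first length at which the sum reaches 1.0784.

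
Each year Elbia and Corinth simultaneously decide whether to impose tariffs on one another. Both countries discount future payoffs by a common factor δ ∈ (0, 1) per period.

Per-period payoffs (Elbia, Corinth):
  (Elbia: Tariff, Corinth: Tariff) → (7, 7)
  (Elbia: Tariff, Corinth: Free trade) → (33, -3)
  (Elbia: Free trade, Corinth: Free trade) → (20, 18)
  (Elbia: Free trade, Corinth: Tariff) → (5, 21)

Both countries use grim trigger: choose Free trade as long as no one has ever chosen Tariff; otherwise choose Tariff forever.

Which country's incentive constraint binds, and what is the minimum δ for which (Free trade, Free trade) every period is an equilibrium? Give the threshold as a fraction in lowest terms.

Elbia; δ ≥ 1/2

Elbia's threshold: (33−20)/(33−7) = 1/2.
Corinth's threshold: (21−18)/(21−7) = 3/14.
1/2 > 3/14, so Elbia binds and δ* = 1/2.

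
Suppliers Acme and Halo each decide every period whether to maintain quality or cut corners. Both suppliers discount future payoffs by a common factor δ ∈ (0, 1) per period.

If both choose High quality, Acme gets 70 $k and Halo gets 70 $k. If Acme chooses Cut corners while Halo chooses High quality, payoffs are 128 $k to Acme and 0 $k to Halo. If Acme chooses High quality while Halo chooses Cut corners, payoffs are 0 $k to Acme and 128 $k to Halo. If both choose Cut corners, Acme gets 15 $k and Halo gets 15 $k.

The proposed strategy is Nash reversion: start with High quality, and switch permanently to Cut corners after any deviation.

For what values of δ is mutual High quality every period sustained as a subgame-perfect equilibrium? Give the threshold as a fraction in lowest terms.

Cooperation forever yields 70 each period: 70/(1−δ).
Deviating yields 128 once, then 15 forever: 128 + 15δ/(1−δ).
No profitable deviation requires 70/(1−δ) ≥ 128 + 15δ/(1−δ).
Multiplying by (1−δ): 70 ≥ 128(1−δ) + 15δ = 128 − 113δ.
So 113δ ≥ 58, i.e. δ ≥ 58/113.

58/113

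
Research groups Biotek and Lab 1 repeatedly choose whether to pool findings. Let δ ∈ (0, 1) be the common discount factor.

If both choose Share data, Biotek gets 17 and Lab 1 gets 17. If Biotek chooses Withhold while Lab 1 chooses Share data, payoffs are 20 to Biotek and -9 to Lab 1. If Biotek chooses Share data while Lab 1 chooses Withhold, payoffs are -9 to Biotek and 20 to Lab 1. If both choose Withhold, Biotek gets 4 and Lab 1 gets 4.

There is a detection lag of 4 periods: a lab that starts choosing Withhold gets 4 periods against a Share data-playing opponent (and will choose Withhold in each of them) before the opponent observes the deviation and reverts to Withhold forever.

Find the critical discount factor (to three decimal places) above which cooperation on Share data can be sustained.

Deviating for the 4 undetected periods gains 20−17 = 3 per period over cooperation, then loses 17−4 = 13 per period forever once punishment starts.
Gain: 3(1 + δ + … + δ^3); loss: 13·δ^4/(1−δ).
No profitable deviation ⇔ 3(1−δ^4) ≤ 13·δ^4, i.e. δ^4 ≥ 3/(3+13) = 3/16.
Hence δ ≥ (3/16)^(1/4) ≈ 0.658.

0.658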